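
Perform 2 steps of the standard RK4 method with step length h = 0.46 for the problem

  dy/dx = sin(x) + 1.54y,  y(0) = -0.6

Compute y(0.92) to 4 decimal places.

RK4: k1 = f(x_n, y_n); k2 = f(x_n + h/2, y_n + (h/2)·k1); k3 = f(x_n + h/2, y_n + (h/2)·k2); k4 = f(x_n + h, y_n + h·k3); y_{n+1} = y_n + (h/6)·(k1 + 2k2 + 2k3 + k4).
x=0.000000, y=-0.600000:
  k1 = f(0.000000, -0.600000) = -0.924000
  k2 = f(0.230000, -0.812520) = -1.023303
  k3 = f(0.230000, -0.835360) = -1.058476
  k4 = f(0.460000, -1.086899) = -1.229877
  y ← -0.600000 + (0.46/6)·(k1 + 2k2 + 2k3 + k4) = -1.084337
x=0.460000, y=-1.084337:
  k1 = f(0.460000, -1.084337) = -1.225931
  k2 = f(0.690000, -1.366301) = -1.467566
  k3 = f(0.690000, -1.421877) = -1.553153
  k4 = f(0.920000, -1.798787) = -1.974531
  y ← -1.084337 + (0.46/6)·(k1 + 2k2 + 2k3 + k4) = -1.792882
y(0.92) ≈ -1.7929

-1.7929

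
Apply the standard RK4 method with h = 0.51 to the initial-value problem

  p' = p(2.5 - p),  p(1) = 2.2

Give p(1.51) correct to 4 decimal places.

RK4: k1 = f(t_n, p_n); k2 = f(t_n + h/2, p_n + (h/2)·k1); k3 = f(t_n + h/2, p_n + (h/2)·k2); k4 = f(t_n + h, p_n + h·k3); p_{n+1} = p_n + (h/6)·(k1 + 2k2 + 2k3 + k4).
t=1.000000, p=2.200000:
  k1 = f(1.000000, 2.200000) = 0.660000
  k2 = f(1.255000, 2.368300) = 0.311905
  k3 = f(1.255000, 2.279536) = 0.502556
  k4 = f(1.510000, 2.456304) = 0.107332
  p ← 2.200000 + (0.51/6)·(k1 + 2k2 + 2k3 + k4) = 2.403682
p(1.51) ≈ 2.4037

2.4037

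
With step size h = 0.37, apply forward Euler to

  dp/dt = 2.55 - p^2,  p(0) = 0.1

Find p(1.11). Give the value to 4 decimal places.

Euler: p_{n+1} = p_n + h·f(t_n, p_n).
t=0.000000, p=0.100000: f=2.540000 → p ← 0.100000 + 0.37·2.540000 = 1.039800
t=0.370000, p=1.039800: f=1.468816 → p ← 1.039800 + 0.37·1.468816 = 1.583262
t=0.740000, p=1.583262: f=0.043282 → p ← 1.583262 + 0.37·0.043282 = 1.599276
p(1.11) ≈ 1.5993

1.5993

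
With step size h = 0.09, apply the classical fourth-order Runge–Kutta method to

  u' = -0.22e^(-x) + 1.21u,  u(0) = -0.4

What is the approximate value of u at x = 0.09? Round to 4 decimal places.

-0.4660

RK4: k1 = f(x_n, u_n); k2 = f(x_n + h/2, u_n + (h/2)·k1); k3 = f(x_n + h/2, u_n + (h/2)·k2); k4 = f(x_n + h, u_n + h·k3); u_{n+1} = u_n + (h/6)·(k1 + 2k2 + 2k3 + k4).
x=0.000000, u=-0.400000:
  k1 = f(0.000000, -0.400000) = -0.704000
  k2 = f(0.045000, -0.431680) = -0.732652
  k3 = f(0.045000, -0.432969) = -0.734212
  k4 = f(0.090000, -0.466079) = -0.765021
  u ← -0.400000 + (0.09/6)·(k1 + 2k2 + 2k3 + k4) = -0.466041
u(0.09) ≈ -0.4660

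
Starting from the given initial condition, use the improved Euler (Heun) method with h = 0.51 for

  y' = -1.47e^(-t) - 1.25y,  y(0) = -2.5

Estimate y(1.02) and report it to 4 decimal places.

-1.2210

Heun: k1 = f(t_n, y_n); k2 = f(t_n + h, y_n + h·k1); y_{n+1} = y_n + (h/2)·(k1 + k2).
t=0.000000, y=-2.500000:
  k1 = f(0.000000, -2.500000) = 1.655000
  k2 = f(0.510000, -1.655950) = 1.187209
  y ← -2.500000 + (0.51/2)·(1.655000 + 1.187209) = -1.775237
t=0.510000, y=-1.775237:
  k1 = f(0.510000, -1.775237) = 1.336317
  k2 = f(1.020000, -1.093715) = 0.837069
  y ← -1.775237 + (0.51/2)·(1.336317 + 0.837069) = -1.221023
y(1.02) ≈ -1.2210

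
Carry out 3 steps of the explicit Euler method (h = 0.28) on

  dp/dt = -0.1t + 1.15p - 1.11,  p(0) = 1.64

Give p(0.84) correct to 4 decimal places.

Euler: p_{n+1} = p_n + h·f(t_n, p_n).
t=0.000000, p=1.640000: f=0.776000 → p ← 1.640000 + 0.28·0.776000 = 1.857280
t=0.280000, p=1.857280: f=0.997872 → p ← 1.857280 + 0.28·0.997872 = 2.136684
t=0.560000, p=2.136684: f=1.291187 → p ← 2.136684 + 0.28·1.291187 = 2.498216
p(0.84) ≈ 2.4982

2.4982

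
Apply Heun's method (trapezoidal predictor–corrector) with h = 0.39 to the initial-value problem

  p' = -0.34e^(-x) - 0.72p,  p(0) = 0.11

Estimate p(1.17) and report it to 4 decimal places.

Heun: k1 = f(x_n, p_n); k2 = f(x_n + h, p_n + h·k1); p_{n+1} = p_n + (h/2)·(k1 + k2).
x=0.000000, p=0.110000:
  k1 = f(0.000000, 0.110000) = -0.419200
  k2 = f(0.390000, -0.053488) = -0.191688
  p ← 0.110000 + (0.39/2)·(-0.419200 + (-0.191688)) = -0.009123
x=0.390000, p=-0.009123:
  k1 = f(0.390000, -0.009123) = -0.223631
  k2 = f(0.780000, -0.096339) = -0.086494
  p ← -0.009123 + (0.39/2)·(-0.223631 + (-0.086494)) = -0.069597
x=0.780000, p=-0.069597:
  k1 = f(0.780000, -0.069597) = -0.105748
  k2 = f(1.170000, -0.110839) = -0.025721
  p ← -0.069597 + (0.39/2)·(-0.105748 + (-0.025721)) = -0.095234
p(1.17) ≈ -0.0952

-0.0952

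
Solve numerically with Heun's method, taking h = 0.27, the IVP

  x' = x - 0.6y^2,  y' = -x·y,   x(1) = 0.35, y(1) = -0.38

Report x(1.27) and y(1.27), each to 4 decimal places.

Heun on (x,y): k1 = f(s_n, state_n); k2 = f(s_n + h, state_n + h·k1); state_{n+1} = state_n + (h/2)·(k1 + k2).
1.000000: (0.350000, -0.380000)
  k1 = (0.263360, 0.133000)
  predictor → (0.421107, -0.344090)
  k2 = (0.350068, 0.144899)
  → (0.432813, -0.342484)
(x(1.27), y(1.27)) ≈ (0.4328, -0.3425)

0.4328, -0.3425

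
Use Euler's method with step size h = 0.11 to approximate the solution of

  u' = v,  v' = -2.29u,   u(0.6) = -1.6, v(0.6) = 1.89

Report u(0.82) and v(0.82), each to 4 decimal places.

Euler on (u,v): u_{n+1} = u_n + h·u', v_{n+1} = v_n + h·v'.
0.600000: (-1.600000, 1.890000); f=(1.890000, 3.664000) → (-1.392100, 2.293040)
0.710000: (-1.392100, 2.293040); f=(2.293040, 3.187909) → (-1.139866, 2.643710)
(u(0.82), v(0.82)) ≈ (-1.1399, 2.6437)

-1.1399, 2.6437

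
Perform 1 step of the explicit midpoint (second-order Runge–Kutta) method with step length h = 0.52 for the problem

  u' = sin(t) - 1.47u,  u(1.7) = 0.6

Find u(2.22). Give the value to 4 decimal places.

0.6007

Midpoint: k1 = f(t_n, u_n); k2 = f(t_n + h/2, u_n + (h/2)·k1); u_{n+1} = u_n + h·k2.
t=1.700000, u=0.600000:
  k1 = f(1.700000, 0.600000) = 0.109665
  k2 = f(1.960000, 0.628513) = 0.001298
  u ← 0.600000 + 0.52·0.001298 = 0.600675
u(2.22) ≈ 0.6007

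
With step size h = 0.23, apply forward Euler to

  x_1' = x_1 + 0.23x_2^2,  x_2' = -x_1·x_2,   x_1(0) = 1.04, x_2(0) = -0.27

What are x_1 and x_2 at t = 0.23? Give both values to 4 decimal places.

1.2831, -0.2054

Euler on (x_1,x_2): x_1_{n+1} = x_1_n + h·x_1', x_2_{n+1} = x_2_n + h·x_2'.
0.000000: (1.040000, -0.270000); f=(1.056767, 0.280800) → (1.283056, -0.205416)
(x_1(0.23), x_2(0.23)) ≈ (1.2831, -0.2054)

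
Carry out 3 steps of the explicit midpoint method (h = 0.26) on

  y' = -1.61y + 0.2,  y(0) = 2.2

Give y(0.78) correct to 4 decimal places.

0.7458

Midpoint: k1 = f(t_n, y_n); k2 = f(t_n + h/2, y_n + (h/2)·k1); y_{n+1} = y_n + h·k2.
t=0.000000, y=2.200000:
  k1 = f(0.000000, 2.200000) = -3.342000
  k2 = f(0.130000, 1.765540) = -2.642519
  y ← 2.200000 + 0.26·(-2.642519) = 1.512945
t=0.260000, y=1.512945:
  k1 = f(0.260000, 1.512945) = -2.235841
  k2 = f(0.390000, 1.222286) = -1.767880
  y ← 1.512945 + 0.26·(-1.767880) = 1.053296
t=0.520000, y=1.053296:
  k1 = f(0.520000, 1.053296) = -1.495807
  k2 = f(0.650000, 0.858841) = -1.182735
  y ← 1.053296 + 0.26·(-1.182735) = 0.745785
y(0.78) ≈ 0.7458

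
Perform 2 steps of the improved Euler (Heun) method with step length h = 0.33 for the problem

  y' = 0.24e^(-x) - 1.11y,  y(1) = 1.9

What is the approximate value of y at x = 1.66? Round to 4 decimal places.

0.9611

Heun: k1 = f(x_n, y_n); k2 = f(x_n + h, y_n + h·k1); y_{n+1} = y_n + (h/2)·(k1 + k2).
x=1.000000, y=1.900000:
  k1 = f(1.000000, 1.900000) = -2.020709
  k2 = f(1.330000, 1.233166) = -1.305340
  y ← 1.900000 + (0.33/2)·(-2.020709 + (-1.305340)) = 1.351202
x=1.330000, y=1.351202:
  k1 = f(1.330000, 1.351202) = -1.436360
  k2 = f(1.660000, 0.877203) = -0.928062
  y ← 1.351202 + (0.33/2)·(-1.436360 + (-0.928062)) = 0.961072
y(1.66) ≈ 0.9611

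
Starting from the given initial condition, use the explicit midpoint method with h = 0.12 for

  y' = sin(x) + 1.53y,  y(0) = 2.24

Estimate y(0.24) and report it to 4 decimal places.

3.2595

Midpoint: k1 = f(x_n, y_n); k2 = f(x_n + h/2, y_n + (h/2)·k1); y_{n+1} = y_n + h·k2.
x=0.000000, y=2.240000:
  k1 = f(0.000000, 2.240000) = 3.427200
  k2 = f(0.060000, 2.445632) = 3.801781
  y ← 2.240000 + 0.12·3.801781 = 2.696214
x=0.120000, y=2.696214:
  k1 = f(0.120000, 2.696214) = 4.244919
  k2 = f(0.180000, 2.950909) = 4.693920
  y ← 2.696214 + 0.12·4.693920 = 3.259484
y(0.24) ≈ 3.2595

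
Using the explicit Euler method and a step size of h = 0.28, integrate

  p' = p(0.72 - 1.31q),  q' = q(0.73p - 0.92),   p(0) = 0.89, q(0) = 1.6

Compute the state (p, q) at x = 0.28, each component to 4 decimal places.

0.5471, 1.4789

Euler on (p,q): p_{n+1} = p_n + h·p', q_{n+1} = q_n + h·q'.
0.000000: (0.890000, 1.600000); f=(-1.224640, -0.432480) → (0.547101, 1.478906)
(p(0.28), q(0.28)) ≈ (0.5471, 1.4789)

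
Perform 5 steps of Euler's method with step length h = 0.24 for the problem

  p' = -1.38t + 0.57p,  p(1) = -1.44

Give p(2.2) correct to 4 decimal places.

-5.8206

Euler: p_{n+1} = p_n + h·f(t_n, p_n).
t=1.000000, p=-1.440000: f=-2.200800 → p ← -1.440000 + 0.24·(-2.200800) = -1.968192
t=1.240000, p=-1.968192: f=-2.833069 → p ← -1.968192 + 0.24·(-2.833069) = -2.648129
t=1.480000, p=-2.648129: f=-3.551833 → p ← -2.648129 + 0.24·(-3.551833) = -3.500569
t=1.720000, p=-3.500569: f=-4.368924 → p ← -3.500569 + 0.24·(-4.368924) = -4.549110
t=1.960000, p=-4.549110: f=-5.297793 → p ← -4.549110 + 0.24·(-5.297793) = -5.820581
p(2.2) ≈ -5.8206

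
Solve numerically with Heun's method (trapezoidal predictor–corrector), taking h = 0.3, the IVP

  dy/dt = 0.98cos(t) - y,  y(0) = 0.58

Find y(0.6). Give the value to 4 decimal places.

Heun: k1 = f(t_n, y_n); k2 = f(t_n + h, y_n + h·k1); y_{n+1} = y_n + (h/2)·(k1 + k2).
t=0.000000, y=0.580000:
  k1 = f(0.000000, 0.580000) = 0.400000
  k2 = f(0.300000, 0.700000) = 0.236230
  y ← 0.580000 + (0.3/2)·(0.400000 + 0.236230) = 0.675434
t=0.300000, y=0.675434:
  k1 = f(0.300000, 0.675434) = 0.260795
  k2 = f(0.600000, 0.753673) = 0.055156
  y ← 0.675434 + (0.3/2)·(0.260795 + 0.055156) = 0.722827
y(0.6) ≈ 0.7228

0.7228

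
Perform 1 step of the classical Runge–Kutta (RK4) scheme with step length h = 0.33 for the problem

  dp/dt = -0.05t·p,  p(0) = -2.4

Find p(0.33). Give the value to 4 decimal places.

RK4: k1 = f(t_n, p_n); k2 = f(t_n + h/2, p_n + (h/2)·k1); k3 = f(t_n + h/2, p_n + (h/2)·k2); k4 = f(t_n + h, p_n + h·k3); p_{n+1} = p_n + (h/6)·(k1 + 2k2 + 2k3 + k4).
t=0.000000, p=-2.400000:
  k1 = f(0.000000, -2.400000) = 0.000000
  k2 = f(0.165000, -2.400000) = 0.019800
  k3 = f(0.165000, -2.396733) = 0.019773
  k4 = f(0.330000, -2.393475) = 0.039492
  p ← -2.400000 + (0.33/6)·(k1 + 2k2 + 2k3 + k4) = -2.393475
p(0.33) ≈ -2.3935

-2.3935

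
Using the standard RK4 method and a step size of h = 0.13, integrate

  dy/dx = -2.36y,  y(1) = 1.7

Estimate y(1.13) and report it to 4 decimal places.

1.2509

RK4: k1 = f(x_n, y_n); k2 = f(x_n + h/2, y_n + (h/2)·k1); k3 = f(x_n + h/2, y_n + (h/2)·k2); k4 = f(x_n + h, y_n + h·k3); y_{n+1} = y_n + (h/6)·(k1 + 2k2 + 2k3 + k4).
x=1.000000, y=1.700000:
  k1 = f(1.000000, 1.700000) = -4.012000
  k2 = f(1.065000, 1.439220) = -3.396559
  k3 = f(1.065000, 1.479224) = -3.490968
  k4 = f(1.130000, 1.246174) = -2.940971
  y ← 1.700000 + (0.13/6)·(k1 + 2k2 + 2k3 + k4) = 1.250893
y(1.13) ≈ 1.2509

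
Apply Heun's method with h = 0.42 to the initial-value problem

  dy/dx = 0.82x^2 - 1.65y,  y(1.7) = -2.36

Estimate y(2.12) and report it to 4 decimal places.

-0.3645

Heun: k1 = f(x_n, y_n); k2 = f(x_n + h, y_n + h·k1); y_{n+1} = y_n + (h/2)·(k1 + k2).
x=1.700000, y=-2.360000:
  k1 = f(1.700000, -2.360000) = 6.263800
  k2 = f(2.120000, 0.270796) = 3.238595
  y ← -2.360000 + (0.42/2)·(6.263800 + 3.238595) = -0.364497
y(2.12) ≈ -0.3645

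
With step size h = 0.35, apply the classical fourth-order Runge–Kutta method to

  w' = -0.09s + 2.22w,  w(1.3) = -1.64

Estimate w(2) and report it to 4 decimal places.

RK4: k1 = f(s_n, w_n); k2 = f(s_n + h/2, w_n + (h/2)·k1); k3 = f(s_n + h/2, w_n + (h/2)·k2); k4 = f(s_n + h, w_n + h·k3); w_{n+1} = w_n + (h/6)·(k1 + 2k2 + 2k3 + k4).
s=1.300000, w=-1.640000:
  k1 = f(1.300000, -1.640000) = -3.757800
  k2 = f(1.475000, -2.297615) = -5.233455
  k3 = f(1.475000, -2.555855) = -5.806747
  k4 = f(1.650000, -3.672362) = -8.301143
  w ← -1.640000 + (0.35/6)·(k1 + 2k2 + 2k3 + k4) = -3.631462
s=1.650000, w=-3.631462:
  k1 = f(1.650000, -3.631462) = -8.210346
  k2 = f(1.825000, -5.068272) = -11.415815
  k3 = f(1.825000, -5.629230) = -12.661140
  k4 = f(2.000000, -8.062861) = -18.079551
  w ← -3.631462 + (0.35/6)·(k1 + 2k2 + 2k3 + k4) = -7.974017
w(2) ≈ -7.9740

-7.9740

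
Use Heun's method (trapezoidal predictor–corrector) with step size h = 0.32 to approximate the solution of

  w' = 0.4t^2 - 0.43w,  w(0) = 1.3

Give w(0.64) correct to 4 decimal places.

1.0258

Heun: k1 = f(t_n, w_n); k2 = f(t_n + h, w_n + h·k1); w_{n+1} = w_n + (h/2)·(k1 + k2).
t=0.000000, w=1.300000:
  k1 = f(0.000000, 1.300000) = -0.559000
  k2 = f(0.320000, 1.121120) = -0.441122
  w ← 1.300000 + (0.32/2)·(-0.559000 + (-0.441122)) = 1.139981
t=0.320000, w=1.139981:
  k1 = f(0.320000, 1.139981) = -0.449232
  k2 = f(0.640000, 0.996226) = -0.264537
  w ← 1.139981 + (0.32/2)·(-0.449232 + (-0.264537)) = 1.025778
w(0.64) ≈ 1.0258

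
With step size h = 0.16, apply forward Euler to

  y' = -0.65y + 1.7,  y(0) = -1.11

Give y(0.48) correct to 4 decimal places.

Euler: y_{n+1} = y_n + h·f(t_n, y_n).
t=0.000000, y=-1.110000: f=2.421500 → y ← -1.110000 + 0.16·2.421500 = -0.722560
t=0.160000, y=-0.722560: f=2.169664 → y ← -0.722560 + 0.16·2.169664 = -0.375414
t=0.320000, y=-0.375414: f=1.944019 → y ← -0.375414 + 0.16·1.944019 = -0.064371
y(0.48) ≈ -0.0644

-0.0644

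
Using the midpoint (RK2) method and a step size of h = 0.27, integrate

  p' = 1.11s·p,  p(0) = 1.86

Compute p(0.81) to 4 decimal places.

2.6563

Midpoint: k1 = f(s_n, p_n); k2 = f(s_n + h/2, p_n + (h/2)·k1); p_{n+1} = p_n + h·k2.
s=0.000000, p=1.860000:
  k1 = f(0.000000, 1.860000) = 0.000000
  k2 = f(0.135000, 1.860000) = 0.278721
  p ← 1.860000 + 0.27·0.278721 = 1.935255
s=0.270000, p=1.935255:
  k1 = f(0.270000, 1.935255) = 0.579996
  k2 = f(0.405000, 2.013554) = 0.905193
  p ← 1.935255 + 0.27·0.905193 = 2.179657
s=0.540000, p=2.179657:
  k1 = f(0.540000, 2.179657) = 1.306486
  k2 = f(0.675000, 2.356032) = 1.765257
  p ← 2.179657 + 0.27·1.765257 = 2.656276
p(0.81) ≈ 2.6563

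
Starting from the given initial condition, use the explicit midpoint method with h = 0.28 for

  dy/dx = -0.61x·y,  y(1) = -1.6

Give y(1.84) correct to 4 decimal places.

Midpoint: k1 = f(x_n, y_n); k2 = f(x_n + h/2, y_n + (h/2)·k1); y_{n+1} = y_n + h·k2.
x=1.000000, y=-1.600000:
  k1 = f(1.000000, -1.600000) = 0.976000
  k2 = f(1.140000, -1.463360) = 1.017621
  y ← -1.600000 + 0.28·1.017621 = -1.315066
x=1.280000, y=-1.315066:
  k1 = f(1.280000, -1.315066) = 1.026804
  k2 = f(1.420000, -1.171314) = 1.014592
  y ← -1.315066 + 0.28·1.014592 = -1.030981
x=1.560000, y=-1.030981:
  k1 = f(1.560000, -1.030981) = 0.981081
  k2 = f(1.700000, -0.893629) = 0.926693
  y ← -1.030981 + 0.28·0.926693 = -0.771506
y(1.84) ≈ -0.7715

-0.7715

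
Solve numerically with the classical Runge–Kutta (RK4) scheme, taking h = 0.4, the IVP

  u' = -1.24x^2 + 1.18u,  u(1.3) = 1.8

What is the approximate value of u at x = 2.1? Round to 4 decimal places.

RK4: k1 = f(x_n, u_n); k2 = f(x_n + h/2, u_n + (h/2)·k1); k3 = f(x_n + h/2, u_n + (h/2)·k2); k4 = f(x_n + h, u_n + h·k3); u_{n+1} = u_n + (h/6)·(k1 + 2k2 + 2k3 + k4).
x=1.300000, u=1.800000:
  k1 = f(1.300000, 1.800000) = 0.028400
  k2 = f(1.500000, 1.805680) = -0.659298
  k3 = f(1.500000, 1.668140) = -0.821594
  k4 = f(1.700000, 1.471362) = -1.847392
  u ← 1.800000 + (0.4/6)·(k1 + 2k2 + 2k3 + k4) = 1.481282
x=1.700000, u=1.481282:
  k1 = f(1.700000, 1.481282) = -1.835688
  k2 = f(1.900000, 1.114144) = -3.161710
  k3 = f(1.900000, 0.848940) = -3.474651
  k4 = f(2.100000, 0.091421) = -5.360523
  u ← 1.481282 + (0.4/6)·(k1 + 2k2 + 2k3 + k4) = 0.116686
u(2.1) ≈ 0.1167

0.1167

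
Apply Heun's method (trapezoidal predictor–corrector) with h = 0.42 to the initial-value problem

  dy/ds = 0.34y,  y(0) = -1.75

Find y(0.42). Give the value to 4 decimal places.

-2.0177

Heun: k1 = f(s_n, y_n); k2 = f(s_n + h, y_n + h·k1); y_{n+1} = y_n + (h/2)·(k1 + k2).
s=0.000000, y=-1.750000:
  k1 = f(0.000000, -1.750000) = -0.595000
  k2 = f(0.420000, -1.999900) = -0.679966
  y ← -1.750000 + (0.42/2)·(-0.595000 + (-0.679966)) = -2.017743
y(0.42) ≈ -2.0177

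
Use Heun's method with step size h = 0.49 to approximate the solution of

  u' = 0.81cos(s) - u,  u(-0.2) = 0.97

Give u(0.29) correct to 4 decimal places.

Heun: k1 = f(s_n, u_n); k2 = f(s_n + h, u_n + h·k1); u_{n+1} = u_n + (h/2)·(k1 + k2).
s=-0.200000, u=0.970000:
  k1 = f(-0.200000, 0.970000) = -0.176146
  k2 = f(0.290000, 0.883688) = -0.107511
  u ← 0.970000 + (0.49/2)·(-0.176146 + (-0.107511)) = 0.900504
u(0.29) ≈ 0.9005

0.9005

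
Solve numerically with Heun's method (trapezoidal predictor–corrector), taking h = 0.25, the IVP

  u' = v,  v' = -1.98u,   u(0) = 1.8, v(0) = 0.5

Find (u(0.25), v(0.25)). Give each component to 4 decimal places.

Heun on (u,v): k1 = f(s_n, state_n); k2 = f(s_n + h, state_n + h·k1); state_{n+1} = state_n + (h/2)·(k1 + k2).
0.000000: (1.800000, 0.500000)
  k1 = (0.500000, -3.564000)
  predictor → (1.925000, -0.391000)
  k2 = (-0.391000, -3.811500)
  → (1.813625, -0.421938)
(u(0.25), v(0.25)) ≈ (1.8136, -0.4219)

1.8136, -0.4219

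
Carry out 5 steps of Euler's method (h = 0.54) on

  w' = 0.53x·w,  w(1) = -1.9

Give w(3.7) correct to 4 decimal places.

-18.7175

Euler: w_{n+1} = w_n + h·f(x_n, w_n).
x=1.000000, w=-1.900000: f=-1.007000 → w ← -1.900000 + 0.54·(-1.007000) = -2.443780
x=1.540000, w=-2.443780: f=-1.994613 → w ← -2.443780 + 0.54·(-1.994613) = -3.520871
x=2.080000, w=-3.520871: f=-3.881408 → w ← -3.520871 + 0.54·(-3.881408) = -5.616832
x=2.620000, w=-5.616832: f=-7.799532 → w ← -5.616832 + 0.54·(-7.799532) = -9.828579
x=3.160000, w=-9.828579: f=-16.460904 → w ← -9.828579 + 0.54·(-16.460904) = -18.717468
w(3.7) ≈ -18.7175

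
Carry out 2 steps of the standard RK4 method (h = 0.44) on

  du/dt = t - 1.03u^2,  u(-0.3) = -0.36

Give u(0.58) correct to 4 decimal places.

-0.4229

RK4: k1 = f(t_n, u_n); k2 = f(t_n + h/2, u_n + (h/2)·k1); k3 = f(t_n + h/2, u_n + (h/2)·k2); k4 = f(t_n + h, u_n + h·k3); u_{n+1} = u_n + (h/6)·(k1 + 2k2 + 2k3 + k4).
t=-0.300000, u=-0.360000:
  k1 = f(-0.300000, -0.360000) = -0.433488
  k2 = f(-0.080000, -0.455367) = -0.293580
  k3 = f(-0.080000, -0.424588) = -0.265683
  k4 = f(0.140000, -0.476900) = -0.094257
  u ← -0.360000 + (0.44/6)·(k1 + 2k2 + 2k3 + k4) = -0.480727
t=0.140000, u=-0.480727:
  k1 = f(0.140000, -0.480727) = -0.098031
  k2 = f(0.360000, -0.502293) = 0.100132
  k3 = f(0.360000, -0.458697) = 0.143285
  k4 = f(0.580000, -0.417681) = 0.400309
  u ← -0.480727 + (0.44/6)·(k1 + 2k2 + 2k3 + k4) = -0.422858
u(0.58) ≈ -0.4229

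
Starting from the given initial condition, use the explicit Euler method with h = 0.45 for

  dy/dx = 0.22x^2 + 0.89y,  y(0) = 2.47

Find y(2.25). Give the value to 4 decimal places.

Euler: y_{n+1} = y_n + h·f(x_n, y_n).
x=0.000000, y=2.470000: f=2.198300 → y ← 2.470000 + 0.45·2.198300 = 3.459235
x=0.450000, y=3.459235: f=3.123269 → y ← 3.459235 + 0.45·3.123269 = 4.864706
x=0.900000, y=4.864706: f=4.507788 → y ← 4.864706 + 0.45·4.507788 = 6.893211
x=1.350000, y=6.893211: f=6.535908 → y ← 6.893211 + 0.45·6.535908 = 9.834369
x=1.800000, y=9.834369: f=9.465389 → y ← 9.834369 + 0.45·9.465389 = 14.093794
y(2.25) ≈ 14.0938

14.0938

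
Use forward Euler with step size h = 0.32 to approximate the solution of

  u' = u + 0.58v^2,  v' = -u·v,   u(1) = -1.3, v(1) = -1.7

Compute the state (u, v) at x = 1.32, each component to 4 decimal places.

Euler on (u,v): u_{n+1} = u_n + h·u', v_{n+1} = v_n + h·v'.
1.000000: (-1.300000, -1.700000); f=(0.376200, -2.210000) → (-1.179616, -2.407200)
(u(1.32), v(1.32)) ≈ (-1.1796, -2.4072)

-1.1796, -2.4072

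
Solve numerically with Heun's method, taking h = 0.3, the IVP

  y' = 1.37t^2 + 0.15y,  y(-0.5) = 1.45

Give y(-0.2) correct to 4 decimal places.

1.5786

Heun: k1 = f(t_n, y_n); k2 = f(t_n + h, y_n + h·k1); y_{n+1} = y_n + (h/2)·(k1 + k2).
t=-0.500000, y=1.450000:
  k1 = f(-0.500000, 1.450000) = 0.560000
  k2 = f(-0.200000, 1.618000) = 0.297500
  y ← 1.450000 + (0.3/2)·(0.560000 + 0.297500) = 1.578625
y(-0.2) ≈ 1.5786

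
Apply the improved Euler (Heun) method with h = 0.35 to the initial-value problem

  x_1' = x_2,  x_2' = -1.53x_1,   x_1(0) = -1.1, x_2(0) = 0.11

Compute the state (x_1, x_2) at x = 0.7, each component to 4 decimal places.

Heun on (x_1,x_2): k1 = f(x_n, state_n); k2 = f(x_n + h, state_n + h·k1); state_{n+1} = state_n + (h/2)·(k1 + k2).
0.000000: (-1.100000, 0.110000)
  k1 = (0.110000, 1.683000)
  predictor → (-1.061500, 0.699050)
  k2 = (0.699050, 1.624095)
  → (-0.958416, 0.688742)
0.350000: (-0.958416, 0.688742)
  k1 = (0.688742, 1.466377)
  predictor → (-0.717357, 1.201974)
  k2 = (1.201974, 1.097556)
  → (-0.627541, 1.137430)
(x_1(0.7), x_2(0.7)) ≈ (-0.6275, 1.1374)

-0.6275, 1.1374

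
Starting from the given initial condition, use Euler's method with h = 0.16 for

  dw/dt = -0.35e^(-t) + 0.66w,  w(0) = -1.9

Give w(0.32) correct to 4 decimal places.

-2.4321

Euler: w_{n+1} = w_n + h·f(t_n, w_n).
t=0.000000, w=-1.900000: f=-1.604000 → w ← -1.900000 + 0.16·(-1.604000) = -2.156640
t=0.160000, w=-2.156640: f=-1.721633 → w ← -2.156640 + 0.16·(-1.721633) = -2.432101
w(0.32) ≈ -2.4321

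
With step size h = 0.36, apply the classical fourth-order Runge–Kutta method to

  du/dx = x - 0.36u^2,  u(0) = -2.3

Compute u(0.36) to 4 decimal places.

-3.1912

RK4: k1 = f(x_n, u_n); k2 = f(x_n + h/2, u_n + (h/2)·k1); k3 = f(x_n + h/2, u_n + (h/2)·k2); k4 = f(x_n + h, u_n + h·k3); u_{n+1} = u_n + (h/6)·(k1 + 2k2 + 2k3 + k4).
x=0.000000, u=-2.300000:
  k1 = f(0.000000, -2.300000) = -1.904400
  k2 = f(0.180000, -2.642792) = -2.334366
  k3 = f(0.180000, -2.720186) = -2.483788
  k4 = f(0.360000, -3.194164) = -3.312965
  u ← -2.300000 + (0.36/6)·(k1 + 2k2 + 2k3 + k4) = -3.191220
u(0.36) ≈ -3.1912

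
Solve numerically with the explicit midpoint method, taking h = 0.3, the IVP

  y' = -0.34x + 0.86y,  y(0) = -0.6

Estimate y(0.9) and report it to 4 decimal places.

Midpoint: k1 = f(x_n, y_n); k2 = f(x_n + h/2, y_n + (h/2)·k1); y_{n+1} = y_n + h·k2.
x=0.000000, y=-0.600000:
  k1 = f(0.000000, -0.600000) = -0.516000
  k2 = f(0.150000, -0.677400) = -0.633564
  y ← -0.600000 + 0.3·(-0.633564) = -0.790069
x=0.300000, y=-0.790069:
  k1 = f(0.300000, -0.790069) = -0.781460
  k2 = f(0.450000, -0.907288) = -0.933268
  y ← -0.790069 + 0.3·(-0.933268) = -1.070050
x=0.600000, y=-1.070050:
  k1 = f(0.600000, -1.070050) = -1.124243
  k2 = f(0.750000, -1.238686) = -1.320270
  y ← -1.070050 + 0.3·(-1.320270) = -1.466131
y(0.9) ≈ -1.4661

-1.4661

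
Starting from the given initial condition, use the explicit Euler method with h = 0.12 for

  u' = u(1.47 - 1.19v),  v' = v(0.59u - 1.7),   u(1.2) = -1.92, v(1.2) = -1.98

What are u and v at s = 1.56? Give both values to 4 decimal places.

-4.9181, -0.4106

Euler on (u,v): u_{n+1} = u_n + h·u', v_{n+1} = v_n + h·v'.
1.200000: (-1.920000, -1.980000); f=(-7.346304, 5.608944) → (-2.801556, -1.306927)
1.320000: (-2.801556, -1.306927); f=(-8.475389, 4.382019) → (-3.818603, -0.781084)
1.440000: (-3.818603, -0.781084); f=(-9.162702, 3.087608) → (-4.918127, -0.410572)
(u(1.56), v(1.56)) ≈ (-4.9181, -0.4106)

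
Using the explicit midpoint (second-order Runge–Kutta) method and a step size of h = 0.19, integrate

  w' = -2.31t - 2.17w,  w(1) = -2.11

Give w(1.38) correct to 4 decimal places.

Midpoint: k1 = f(t_n, w_n); k2 = f(t_n + h/2, w_n + (h/2)·k1); w_{n+1} = w_n + h·k2.
t=1.000000, w=-2.110000:
  k1 = f(1.000000, -2.110000) = 2.268700
  k2 = f(1.095000, -1.894473) = 1.581557
  w ← -2.110000 + 0.19·1.581557 = -1.809504
t=1.190000, w=-1.809504:
  k1 = f(1.190000, -1.809504) = 1.177724
  k2 = f(1.285000, -1.697620) = 0.715486
  w ← -1.809504 + 0.19·0.715486 = -1.673562
w(1.38) ≈ -1.6736

-1.6736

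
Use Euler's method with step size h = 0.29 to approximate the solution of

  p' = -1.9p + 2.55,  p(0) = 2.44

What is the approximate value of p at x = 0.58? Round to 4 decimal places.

1.5634

Euler: p_{n+1} = p_n + h·f(x_n, p_n).
x=0.000000, p=2.440000: f=-2.086000 → p ← 2.440000 + 0.29·(-2.086000) = 1.835060
x=0.290000, p=1.835060: f=-0.936614 → p ← 1.835060 + 0.29·(-0.936614) = 1.563442
p(0.58) ≈ 1.5634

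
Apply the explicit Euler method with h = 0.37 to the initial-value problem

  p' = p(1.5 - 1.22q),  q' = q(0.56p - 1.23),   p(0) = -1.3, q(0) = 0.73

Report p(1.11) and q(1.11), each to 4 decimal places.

Euler on (p,q): p_{n+1} = p_n + h·p', q_{n+1} = q_n + h·q'.
0.000000: (-1.300000, 0.730000); f=(-0.792220, -1.429340) → (-1.593121, 0.201144)
0.370000: (-1.593121, 0.201144); f=(-1.998737, -0.426858) → (-2.332654, 0.043207)
0.740000: (-2.332654, 0.043207); f=(-3.376021, -0.109585) → (-3.581782, 0.002660)
(p(1.11), q(1.11)) ≈ (-3.5818, 0.0027)

-3.5818, 0.0027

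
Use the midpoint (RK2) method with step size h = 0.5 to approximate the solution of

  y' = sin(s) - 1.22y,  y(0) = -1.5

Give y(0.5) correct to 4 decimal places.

Midpoint: k1 = f(s_n, y_n); k2 = f(s_n + h/2, y_n + (h/2)·k1); y_{n+1} = y_n + h·k2.
s=0.000000, y=-1.500000:
  k1 = f(0.000000, -1.500000) = 1.830000
  k2 = f(0.250000, -1.042500) = 1.519254
  y ← -1.500000 + 0.5·1.519254 = -0.740373
y(0.5) ≈ -0.7404

-0.7404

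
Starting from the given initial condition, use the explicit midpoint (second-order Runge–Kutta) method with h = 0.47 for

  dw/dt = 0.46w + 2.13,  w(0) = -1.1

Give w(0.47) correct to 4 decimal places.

Midpoint: k1 = f(t_n, w_n); k2 = f(t_n + h/2, w_n + (h/2)·k1); w_{n+1} = w_n + h·k2.
t=0.000000, w=-1.100000:
  k1 = f(0.000000, -1.100000) = 1.624000
  k2 = f(0.235000, -0.718360) = 1.799554
  w ← -1.100000 + 0.47·1.799554 = -0.254209
w(0.47) ≈ -0.2542

-0.2542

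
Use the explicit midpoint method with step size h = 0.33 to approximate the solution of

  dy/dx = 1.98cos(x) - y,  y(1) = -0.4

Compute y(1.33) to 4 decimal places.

-0.0901

Midpoint: k1 = f(x_n, y_n); k2 = f(x_n + h/2, y_n + (h/2)·k1); y_{n+1} = y_n + h·k2.
x=1.000000, y=-0.400000:
  k1 = f(1.000000, -0.400000) = 1.469799
  k2 = f(1.165000, -0.157483) = 0.939089
  y ← -0.400000 + 0.33·0.939089 = -0.090101
y(1.33) ≈ -0.0901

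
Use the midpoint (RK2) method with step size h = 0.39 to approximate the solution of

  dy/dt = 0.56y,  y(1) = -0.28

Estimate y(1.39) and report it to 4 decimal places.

Midpoint: k1 = f(t_n, y_n); k2 = f(t_n + h/2, y_n + (h/2)·k1); y_{n+1} = y_n + h·k2.
t=1.000000, y=-0.280000:
  k1 = f(1.000000, -0.280000) = -0.156800
  k2 = f(1.195000, -0.310576) = -0.173923
  y ← -0.280000 + 0.39·(-0.173923) = -0.347830
y(1.39) ≈ -0.3478

-0.3478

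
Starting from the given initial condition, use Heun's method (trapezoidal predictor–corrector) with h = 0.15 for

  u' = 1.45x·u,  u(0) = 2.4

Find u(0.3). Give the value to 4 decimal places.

Heun: k1 = f(x_n, u_n); k2 = f(x_n + h, u_n + h·k1); u_{n+1} = u_n + (h/2)·(k1 + k2).
x=0.000000, u=2.400000:
  k1 = f(0.000000, 2.400000) = 0.000000
  k2 = f(0.150000, 2.400000) = 0.522000
  u ← 2.400000 + (0.15/2)·(0.000000 + 0.522000) = 2.439150
x=0.150000, u=2.439150:
  k1 = f(0.150000, 2.439150) = 0.530515
  k2 = f(0.300000, 2.518727) = 1.095646
  u ← 2.439150 + (0.15/2)·(0.530515 + 1.095646) = 2.561112
u(0.3) ≈ 2.5611

2.5611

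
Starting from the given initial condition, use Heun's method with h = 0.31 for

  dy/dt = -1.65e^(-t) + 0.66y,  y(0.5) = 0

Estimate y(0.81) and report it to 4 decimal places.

Heun: k1 = f(t_n, y_n); k2 = f(t_n + h, y_n + h·k1); y_{n+1} = y_n + (h/2)·(k1 + k2).
t=0.500000, y=0.000000:
  k1 = f(0.500000, 0.000000) = -1.000776
  k2 = f(0.810000, -0.310240) = -0.938774
  y ← 0.000000 + (0.31/2)·(-1.000776 + (-0.938774)) = -0.300630
y(0.81) ≈ -0.3006

-0.3006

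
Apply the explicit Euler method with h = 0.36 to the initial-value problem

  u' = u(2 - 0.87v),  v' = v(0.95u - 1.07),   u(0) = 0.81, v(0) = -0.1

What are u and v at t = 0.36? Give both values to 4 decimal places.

Euler on (u,v): u_{n+1} = u_n + h·u', v_{n+1} = v_n + h·v'.
0.000000: (0.810000, -0.100000); f=(1.690470, 0.030050) → (1.418569, -0.089182)
(u(0.36), v(0.36)) ≈ (1.4186, -0.0892)

1.4186, -0.0892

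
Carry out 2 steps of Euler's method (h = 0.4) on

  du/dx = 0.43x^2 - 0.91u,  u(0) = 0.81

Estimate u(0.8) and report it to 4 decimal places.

Euler: u_{n+1} = u_n + h·f(x_n, u_n).
x=0.000000, u=0.810000: f=-0.737100 → u ← 0.810000 + 0.4·(-0.737100) = 0.515160
x=0.400000, u=0.515160: f=-0.399996 → u ← 0.515160 + 0.4·(-0.399996) = 0.355162
u(0.8) ≈ 0.3552

0.3552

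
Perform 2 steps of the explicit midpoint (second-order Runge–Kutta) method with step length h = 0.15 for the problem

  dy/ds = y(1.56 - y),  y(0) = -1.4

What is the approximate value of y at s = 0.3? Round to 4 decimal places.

-4.1546

Midpoint: k1 = f(s_n, y_n); k2 = f(s_n + h/2, y_n + (h/2)·k1); y_{n+1} = y_n + h·k2.
s=0.000000, y=-1.400000:
  k1 = f(0.000000, -1.400000) = -4.144000
  k2 = f(0.075000, -1.710800) = -5.595685
  y ← -1.400000 + 0.15·(-5.595685) = -2.239353
s=0.150000, y=-2.239353:
  k1 = f(0.150000, -2.239353) = -8.508091
  k2 = f(0.225000, -2.877459) = -12.768610
  y ← -2.239353 + 0.15·(-12.768610) = -4.154644
y(0.3) ≈ -4.1546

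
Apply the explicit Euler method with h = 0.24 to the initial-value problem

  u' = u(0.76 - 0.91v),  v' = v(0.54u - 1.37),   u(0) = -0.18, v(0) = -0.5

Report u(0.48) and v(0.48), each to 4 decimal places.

Euler on (u,v): u_{n+1} = u_n + h·u', v_{n+1} = v_n + h·v'.
0.000000: (-0.180000, -0.500000); f=(-0.218700, 0.733600) → (-0.232488, -0.323936)
0.240000: (-0.232488, -0.323936); f=(-0.245224, 0.484460) → (-0.291342, -0.207666)
(u(0.48), v(0.48)) ≈ (-0.2913, -0.2077)

-0.2913, -0.2077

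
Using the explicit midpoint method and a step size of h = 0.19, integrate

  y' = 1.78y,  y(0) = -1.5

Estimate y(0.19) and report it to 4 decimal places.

Midpoint: k1 = f(x_n, y_n); k2 = f(x_n + h/2, y_n + (h/2)·k1); y_{n+1} = y_n + h·k2.
x=0.000000, y=-1.500000:
  k1 = f(0.000000, -1.500000) = -2.670000
  k2 = f(0.095000, -1.753650) = -3.121497
  y ← -1.500000 + 0.19·(-3.121497) = -2.093084
y(0.19) ≈ -2.0931

-2.0931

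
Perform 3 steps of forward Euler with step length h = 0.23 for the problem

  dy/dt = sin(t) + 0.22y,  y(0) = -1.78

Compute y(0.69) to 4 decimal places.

Euler: y_{n+1} = y_n + h·f(t_n, y_n).
t=0.000000, y=-1.780000: f=-0.391600 → y ← -1.780000 + 0.23·(-0.391600) = -1.870068
t=0.230000, y=-1.870068: f=-0.183437 → y ← -1.870068 + 0.23·(-0.183437) = -1.912259
t=0.460000, y=-1.912259: f=0.023251 → y ← -1.912259 + 0.23·0.023251 = -1.906911
y(0.69) ≈ -1.9069

-1.9069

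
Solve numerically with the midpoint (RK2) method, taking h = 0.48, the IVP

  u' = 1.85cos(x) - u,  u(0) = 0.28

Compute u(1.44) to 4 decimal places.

Midpoint: k1 = f(x_n, u_n); k2 = f(x_n + h/2, u_n + (h/2)·k1); u_{n+1} = u_n + h·k2.
x=0.000000, u=0.280000:
  k1 = f(0.000000, 0.280000) = 1.570000
  k2 = f(0.240000, 0.656800) = 1.140175
  u ← 0.280000 + 0.48·1.140175 = 0.827284
x=0.480000, u=0.827284:
  k1 = f(0.480000, 0.827284) = 0.813656
  k2 = f(0.720000, 1.022562) = 0.368279
  u ← 0.827284 + 0.48·0.368279 = 1.004058
x=0.960000, u=1.004058:
  k1 = f(0.960000, 1.004058) = 0.056954
  k2 = f(1.200000, 1.017727) = -0.347365
  u ← 1.004058 + 0.48·(-0.347365) = 0.837323
u(1.44) ≈ 0.8373

0.8373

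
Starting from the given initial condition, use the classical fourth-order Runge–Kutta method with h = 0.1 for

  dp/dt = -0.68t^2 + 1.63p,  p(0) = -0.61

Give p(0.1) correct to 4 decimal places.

RK4: k1 = f(t_n, p_n); k2 = f(t_n + h/2, p_n + (h/2)·k1); k3 = f(t_n + h/2, p_n + (h/2)·k2); k4 = f(t_n + h, p_n + h·k3); p_{n+1} = p_n + (h/6)·(k1 + 2k2 + 2k3 + k4).
t=0.000000, p=-0.610000:
  k1 = f(0.000000, -0.610000) = -0.994300
  k2 = f(0.050000, -0.659715) = -1.077035
  k3 = f(0.050000, -0.663852) = -1.083778
  k4 = f(0.100000, -0.718378) = -1.177756
  p ← -0.610000 + (0.1/6)·(k1 + 2k2 + 2k3 + k4) = -0.718228
p(0.1) ≈ -0.7182

-0.7182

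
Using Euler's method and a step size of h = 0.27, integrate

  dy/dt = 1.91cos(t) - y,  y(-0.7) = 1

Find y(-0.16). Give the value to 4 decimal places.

Euler: y_{n+1} = y_n + h·f(t_n, y_n).
t=-0.700000, y=1.000000: f=0.460849 → y ← 1.000000 + 0.27·0.460849 = 1.124429
t=-0.430000, y=1.124429: f=0.611695 → y ← 1.124429 + 0.27·0.611695 = 1.289587
y(-0.16) ≈ 1.2896

1.2896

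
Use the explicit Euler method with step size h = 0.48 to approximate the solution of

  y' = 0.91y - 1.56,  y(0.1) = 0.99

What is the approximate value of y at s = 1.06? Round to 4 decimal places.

0.2191

Euler: y_{n+1} = y_n + h·f(s_n, y_n).
s=0.100000, y=0.990000: f=-0.659100 → y ← 0.990000 + 0.48·(-0.659100) = 0.673632
s=0.580000, y=0.673632: f=-0.946995 → y ← 0.673632 + 0.48·(-0.946995) = 0.219074
y(1.06) ≈ 0.2191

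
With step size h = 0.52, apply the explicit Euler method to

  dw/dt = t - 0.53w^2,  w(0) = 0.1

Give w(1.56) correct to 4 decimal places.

Euler: w_{n+1} = w_n + h·f(t_n, w_n).
t=0.000000, w=0.100000: f=-0.005300 → w ← 0.100000 + 0.52·(-0.005300) = 0.097244
t=0.520000, w=0.097244: f=0.514988 → w ← 0.097244 + 0.52·0.514988 = 0.365038
t=1.040000, w=0.365038: f=0.969376 → w ← 0.365038 + 0.52·0.969376 = 0.869113
w(1.56) ≈ 0.8691

0.8691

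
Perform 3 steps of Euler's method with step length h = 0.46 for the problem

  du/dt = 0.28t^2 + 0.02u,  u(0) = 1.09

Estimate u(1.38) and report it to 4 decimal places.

1.2569

Euler: u_{n+1} = u_n + h·f(t_n, u_n).
t=0.000000, u=1.090000: f=0.021800 → u ← 1.090000 + 0.46·0.021800 = 1.100028
t=0.460000, u=1.100028: f=0.081249 → u ← 1.100028 + 0.46·0.081249 = 1.137402
t=0.920000, u=1.137402: f=0.259740 → u ← 1.137402 + 0.46·0.259740 = 1.256883
u(1.38) ≈ 1.2569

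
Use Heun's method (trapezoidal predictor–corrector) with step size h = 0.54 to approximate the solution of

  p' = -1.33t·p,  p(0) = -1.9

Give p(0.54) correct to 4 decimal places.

Heun: k1 = f(t_n, p_n); k2 = f(t_n + h, p_n + h·k1); p_{n+1} = p_n + (h/2)·(k1 + k2).
t=0.000000, p=-1.900000:
  k1 = f(0.000000, -1.900000) = 0.000000
  k2 = f(0.540000, -1.900000) = 1.364580
  p ← -1.900000 + (0.54/2)·(0.000000 + 1.364580) = -1.531563
p(0.54) ≈ -1.5316

-1.5316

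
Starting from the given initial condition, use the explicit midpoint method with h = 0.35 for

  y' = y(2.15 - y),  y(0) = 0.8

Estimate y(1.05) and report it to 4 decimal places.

1.8240

Midpoint: k1 = f(x_n, y_n); k2 = f(x_n + h/2, y_n + (h/2)·k1); y_{n+1} = y_n + h·k2.
x=0.000000, y=0.800000:
  k1 = f(0.000000, 0.800000) = 1.080000
  k2 = f(0.175000, 0.989000) = 1.148229
  y ← 0.800000 + 0.35·1.148229 = 1.201880
x=0.350000, y=1.201880:
  k1 = f(0.350000, 1.201880) = 1.139526
  k2 = f(0.525000, 1.401297) = 1.049155
  y ← 1.201880 + 0.35·1.049155 = 1.569084
x=0.700000, y=1.569084:
  k1 = f(0.700000, 1.569084) = 0.911506
  k2 = f(0.875000, 1.728598) = 0.728435
  y ← 1.569084 + 0.35·0.728435 = 1.824037
y(1.05) ≈ 1.8240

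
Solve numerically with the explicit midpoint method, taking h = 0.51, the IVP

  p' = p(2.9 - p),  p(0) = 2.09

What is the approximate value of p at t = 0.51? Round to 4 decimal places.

2.5765

Midpoint: k1 = f(t_n, p_n); k2 = f(t_n + h/2, p_n + (h/2)·k1); p_{n+1} = p_n + h·k2.
t=0.000000, p=2.090000:
  k1 = f(0.000000, 2.090000) = 1.692900
  k2 = f(0.255000, 2.521689) = 0.953982
  p ← 2.090000 + 0.51·0.953982 = 2.576531
p(0.51) ≈ 2.5765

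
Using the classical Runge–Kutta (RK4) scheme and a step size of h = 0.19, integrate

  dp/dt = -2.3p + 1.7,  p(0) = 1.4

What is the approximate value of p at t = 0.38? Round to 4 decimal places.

RK4: k1 = f(t_n, p_n); k2 = f(t_n + h/2, p_n + (h/2)·k1); k3 = f(t_n + h/2, p_n + (h/2)·k2); k4 = f(t_n + h, p_n + h·k3); p_{n+1} = p_n + (h/6)·(k1 + 2k2 + 2k3 + k4).
t=0.000000, p=1.400000:
  k1 = f(0.000000, 1.400000) = -1.520000
  k2 = f(0.095000, 1.255600) = -1.187880
  k3 = f(0.095000, 1.287151) = -1.260448
  k4 = f(0.190000, 1.160515) = -0.969184
  p ← 1.400000 + (0.19/6)·(k1 + 2k2 + 2k3 + k4) = 1.166115
t=0.190000, p=1.166115:
  k1 = f(0.190000, 1.166115) = -0.982065
  k2 = f(0.285000, 1.072819) = -0.767483
  k3 = f(0.285000, 1.093204) = -0.814369
  k4 = f(0.380000, 1.011385) = -0.626185
  p ← 1.166115 + (0.19/6)·(k1 + 2k2 + 2k3 + k4) = 1.015003
p(0.38) ≈ 1.0150

1.0150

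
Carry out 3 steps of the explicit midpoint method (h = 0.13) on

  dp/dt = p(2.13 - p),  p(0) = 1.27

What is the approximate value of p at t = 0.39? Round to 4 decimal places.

1.6445

Midpoint: k1 = f(t_n, p_n); k2 = f(t_n + h/2, p_n + (h/2)·k1); p_{n+1} = p_n + h·k2.
t=0.000000, p=1.270000:
  k1 = f(0.000000, 1.270000) = 1.092200
  k2 = f(0.065000, 1.340993) = 1.058053
  p ← 1.270000 + 0.13·1.058053 = 1.407547
t=0.130000, p=1.407547:
  k1 = f(0.130000, 1.407547) = 1.016887
  k2 = f(0.195000, 1.473645) = 0.967235
  p ← 1.407547 + 0.13·0.967235 = 1.533287
t=0.260000, p=1.533287:
  k1 = f(0.260000, 1.533287) = 0.914932
  k2 = f(0.325000, 1.592758) = 0.855697
  p ← 1.533287 + 0.13·0.855697 = 1.644528
p(0.39) ≈ 1.6445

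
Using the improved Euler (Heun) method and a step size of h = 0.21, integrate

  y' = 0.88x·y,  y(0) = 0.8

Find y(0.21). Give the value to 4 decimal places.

Heun: k1 = f(x_n, y_n); k2 = f(x_n + h, y_n + h·k1); y_{n+1} = y_n + (h/2)·(k1 + k2).
x=0.000000, y=0.800000:
  k1 = f(0.000000, 0.800000) = 0.000000
  k2 = f(0.210000, 0.800000) = 0.147840
  y ← 0.800000 + (0.21/2)·(0.000000 + 0.147840) = 0.815523
y(0.21) ≈ 0.8155

0.8155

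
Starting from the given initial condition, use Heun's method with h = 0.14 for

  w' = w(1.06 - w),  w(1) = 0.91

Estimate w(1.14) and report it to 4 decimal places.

Heun: k1 = f(x_n, w_n); k2 = f(x_n + h, w_n + h·k1); w_{n+1} = w_n + (h/2)·(k1 + k2).
x=1.000000, w=0.910000:
  k1 = f(1.000000, 0.910000) = 0.136500
  k2 = f(1.140000, 0.929110) = 0.121611
  w ← 0.910000 + (0.14/2)·(0.136500 + 0.121611) = 0.928068
w(1.14) ≈ 0.9281

0.9281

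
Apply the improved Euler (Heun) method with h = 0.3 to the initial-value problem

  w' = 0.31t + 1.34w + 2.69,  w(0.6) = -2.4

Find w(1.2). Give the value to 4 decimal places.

-2.6360

Heun: k1 = f(t_n, w_n); k2 = f(t_n + h, w_n + h·k1); w_{n+1} = w_n + (h/2)·(k1 + k2).
t=0.600000, w=-2.400000:
  k1 = f(0.600000, -2.400000) = -0.340000
  k2 = f(0.900000, -2.502000) = -0.383680
  w ← -2.400000 + (0.3/2)·(-0.340000 + (-0.383680)) = -2.508552
t=0.900000, w=-2.508552:
  k1 = f(0.900000, -2.508552) = -0.392460
  k2 = f(1.200000, -2.626290) = -0.457228
  w ← -2.508552 + (0.3/2)·(-0.392460 + (-0.457228)) = -2.636005
w(1.2) ≈ -2.6360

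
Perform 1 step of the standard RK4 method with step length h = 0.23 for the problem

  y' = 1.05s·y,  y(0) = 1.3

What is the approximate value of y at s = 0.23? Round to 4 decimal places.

RK4: k1 = f(s_n, y_n); k2 = f(s_n + h/2, y_n + (h/2)·k1); k3 = f(s_n + h/2, y_n + (h/2)·k2); k4 = f(s_n + h, y_n + h·k3); y_{n+1} = y_n + (h/6)·(k1 + 2k2 + 2k3 + k4).
s=0.000000, y=1.300000:
  k1 = f(0.000000, 1.300000) = 0.000000
  k2 = f(0.115000, 1.300000) = 0.156975
  k3 = f(0.115000, 1.318052) = 0.159155
  k4 = f(0.230000, 1.336606) = 0.322790
  y ← 1.300000 + (0.23/6)·(k1 + 2k2 + 2k3 + k4) = 1.336610
y(0.23) ≈ 1.3366

1.3366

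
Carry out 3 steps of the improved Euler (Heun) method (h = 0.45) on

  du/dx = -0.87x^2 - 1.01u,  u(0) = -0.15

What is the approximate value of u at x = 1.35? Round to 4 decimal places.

Heun: k1 = f(x_n, u_n); k2 = f(x_n + h, u_n + h·k1); u_{n+1} = u_n + (h/2)·(k1 + k2).
x=0.000000, u=-0.150000:
  k1 = f(0.000000, -0.150000) = 0.151500
  k2 = f(0.450000, -0.081825) = -0.093532
  u ← -0.150000 + (0.45/2)·(0.151500 + (-0.093532)) = -0.136957
x=0.450000, u=-0.136957:
  k1 = f(0.450000, -0.136957) = -0.037848
  k2 = f(0.900000, -0.153989) = -0.549171
  u ← -0.136957 + (0.45/2)·(-0.037848 + (-0.549171)) = -0.269037
x=0.900000, u=-0.269037:
  k1 = f(0.900000, -0.269037) = -0.432973
  k2 = f(1.350000, -0.463874) = -1.117062
  u ← -0.269037 + (0.45/2)·(-0.432973 + (-1.117062)) = -0.617794
u(1.35) ≈ -0.6178

-0.6178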